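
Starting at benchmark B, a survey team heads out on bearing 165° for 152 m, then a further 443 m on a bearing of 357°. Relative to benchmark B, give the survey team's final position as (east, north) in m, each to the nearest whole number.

(16, 296)

Leg 1 (165°, 152 m): east 152 sin 165° = 39.34, north 152 cos 165° = -146.82
Leg 2 (357°, 443 m): east 443 sin 357° = -23.18, north 443 cos 357° = 442.39
Summing: 16.16 m east, 295.57 m north → (16, 296).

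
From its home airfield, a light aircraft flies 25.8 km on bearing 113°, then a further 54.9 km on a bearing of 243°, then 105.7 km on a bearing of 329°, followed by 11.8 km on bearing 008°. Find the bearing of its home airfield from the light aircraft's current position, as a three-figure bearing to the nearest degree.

131°

Leg 1 (113°, 25.8 km): east 25.8 sin 113° = 23.75, north 25.8 cos 113° = -10.08
Leg 2 (243°, 54.9 km): east 54.9 sin 243° = -48.92, north 54.9 cos 243° = -24.92
Leg 3 (329°, 105.7 km): east 105.7 sin 329° = -54.44, north 105.7 cos 329° = 90.60
Leg 4 (008°, 11.8 km): east 11.8 sin 8° = 1.64, north 11.8 cos 8° = 11.69
Net displacement: -77.96 east, 67.28 north. Direction back to start is (77.96, -67.28): bearing = atan2(77.96, -67.28) mod 360° = 130.79° ≈ 131°.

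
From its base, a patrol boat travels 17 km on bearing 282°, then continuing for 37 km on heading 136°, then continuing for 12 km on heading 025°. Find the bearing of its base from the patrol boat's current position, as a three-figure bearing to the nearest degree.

311°

Leg 1 (282°, 17 km): east 17 sin 282° = -16.63, north 17 cos 282° = 3.53
Leg 2 (136°, 37 km): east 37 sin 136° = 25.70, north 37 cos 136° = -26.62
Leg 3 (025°, 12 km): east 12 sin 25° = 5.07, north 12 cos 25° = 10.88
Net displacement: 14.15 east, -12.21 north. Direction back to start is (-14.15, 12.21): bearing = atan2(-14.15, 12.21) mod 360° = 310.79° ≈ 311°.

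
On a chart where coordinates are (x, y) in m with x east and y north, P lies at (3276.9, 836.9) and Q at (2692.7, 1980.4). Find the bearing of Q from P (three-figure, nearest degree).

333°

Δeast = 2692.7 − 3276.9 = -584.20; Δnorth = 1980.4 − 836.9 = 1143.50.
Bearing = atan2(Δeast, Δnorth) mod 360° = 332.94° ≈ 333°.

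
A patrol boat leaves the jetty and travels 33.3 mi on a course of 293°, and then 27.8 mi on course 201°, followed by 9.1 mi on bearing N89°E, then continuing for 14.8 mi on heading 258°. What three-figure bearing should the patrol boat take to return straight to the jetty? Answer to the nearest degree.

071°

Leg 1 (293°, 33.3 mi): east 33.3 sin 293° = -30.65, north 33.3 cos 293° = 13.01
Leg 2 (201°, 27.8 mi): east 27.8 sin 201° = -9.96, north 27.8 cos 201° = -25.95
Leg 3 (N89°E, 9.1 mi): east 9.1 sin 89° = 9.10, north 9.1 cos 89° = 0.16
Leg 4 (258°, 14.8 mi): east 14.8 sin 258° = -14.48, north 14.8 cos 258° = -3.08
Net displacement: -45.99 east, -15.86 north. Direction back to start is (45.99, 15.86): bearing = atan2(45.99, 15.86) mod 360° = 70.97° ≈ 071°.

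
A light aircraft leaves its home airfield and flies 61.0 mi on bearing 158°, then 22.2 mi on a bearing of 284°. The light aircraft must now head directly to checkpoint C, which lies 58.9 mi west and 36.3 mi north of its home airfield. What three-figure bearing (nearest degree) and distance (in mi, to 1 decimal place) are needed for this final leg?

Leg 1 (158°, 61.0 mi): east 61.0 sin 158° = 22.85, north 61.0 cos 158° = -56.56
Leg 2 (284°, 22.2 mi): east 22.2 sin 284° = -21.54, north 22.2 cos 284° = 5.37
Current position: (1.31, -51.19). Target: (-58.9, 36.3). Remaining: Δeast = -60.21, Δnorth = 87.49.
Bearing = atan2(-60.21, 87.49) mod 360° = 325.46°; distance = √((-60.21)² + (87.49)²) = 106.204 mi.

325°, 106.2 mi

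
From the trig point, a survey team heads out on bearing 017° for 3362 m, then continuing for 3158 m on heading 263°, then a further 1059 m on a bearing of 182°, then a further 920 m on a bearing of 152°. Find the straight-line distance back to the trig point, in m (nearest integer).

2002 m

Leg 1 (017°, 3362 m): east 3362 sin 17° = 982.95, north 3362 cos 17° = 3215.10
Leg 2 (263°, 3158 m): east 3158 sin 263° = -3134.46, north 3158 cos 263° = -384.86
Leg 3 (182°, 1059 m): east 1059 sin 182° = -36.96, north 1059 cos 182° = -1058.35
Leg 4 (152°, 920 m): east 920 sin 152° = 431.91, north 920 cos 152° = -812.31
Net: -1756.55 east, 959.57 north. Distance = √((-1756.55)² + (959.57)²) = 2001.560 m.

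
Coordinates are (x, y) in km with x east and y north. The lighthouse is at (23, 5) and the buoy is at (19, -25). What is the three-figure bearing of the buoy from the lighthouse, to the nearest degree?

188°

Δeast = 19 − 23 = -4.00; Δnorth = -25 − 5 = -30.00.
Bearing = atan2(Δeast, Δnorth) mod 360° = 187.59° ≈ 188°.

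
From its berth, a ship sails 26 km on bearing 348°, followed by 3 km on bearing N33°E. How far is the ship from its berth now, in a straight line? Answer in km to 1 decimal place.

Leg 1 (348°, 26 km): east 26 sin 348° = -5.41, north 26 cos 348° = 25.43
Leg 2 (N33°E, 3 km): east 3 sin 33° = 1.63, north 3 cos 33° = 2.52
Net: -3.77 east, 27.95 north. Distance = √((-3.77)² + (27.95)²) = 28.201 km.

28.2 km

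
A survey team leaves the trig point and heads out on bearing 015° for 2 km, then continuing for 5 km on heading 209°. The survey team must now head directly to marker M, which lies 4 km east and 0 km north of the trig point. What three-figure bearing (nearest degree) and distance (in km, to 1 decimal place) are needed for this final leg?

Leg 1 (015°, 2 km): east 2 sin 15° = 0.52, north 2 cos 15° = 1.93
Leg 2 (209°, 5 km): east 5 sin 209° = -2.42, north 5 cos 209° = -4.37
Current position: (-1.91, -2.44). Target: (4, 0). Remaining: Δeast = 5.91, Δnorth = 2.44.
Bearing = atan2(5.91, 2.44) mod 360° = 67.54°; distance = √((5.91)² + (2.44)²) = 6.391 km.

068°, 6.4 km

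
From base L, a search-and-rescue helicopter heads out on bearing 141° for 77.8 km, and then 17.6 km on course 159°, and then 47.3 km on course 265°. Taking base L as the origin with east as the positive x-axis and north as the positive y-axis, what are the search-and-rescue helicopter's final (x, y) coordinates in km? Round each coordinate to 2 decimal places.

Leg 1 (141°, 77.8 km): east 77.8 sin 141° = 48.96, north 77.8 cos 141° = -60.46
Leg 2 (159°, 17.6 km): east 17.6 sin 159° = 6.31, north 17.6 cos 159° = -16.43
Leg 3 (265°, 47.3 km): east 47.3 sin 265° = -47.12, north 47.3 cos 265° = -4.12
Summing: 8.15 km east, -81.02 km north → (8.15, -81.02).

(8.15, -81.02)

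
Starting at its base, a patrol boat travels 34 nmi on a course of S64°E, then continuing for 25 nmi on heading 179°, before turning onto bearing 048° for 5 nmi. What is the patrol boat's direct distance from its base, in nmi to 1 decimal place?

Leg 1 (S64°E, 34 nmi): east 34 sin 116° = 30.56, north 34 cos 116° = -14.90
Leg 2 (179°, 25 nmi): east 25 sin 179° = 0.44, north 25 cos 179° = -25.00
Leg 3 (048°, 5 nmi): east 5 sin 48° = 3.72, north 5 cos 48° = 3.35
Net: 34.71 east, -36.56 north. Distance = √((34.71)² + (-36.56)²) = 50.410 nmi.

50.4 nmi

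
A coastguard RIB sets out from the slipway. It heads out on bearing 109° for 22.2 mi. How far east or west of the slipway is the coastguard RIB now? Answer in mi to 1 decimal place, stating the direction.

21.0 mi east

Leg 1 (109°, 22.2 mi): east 22.2 sin 109° = 20.99, north 22.2 cos 109° = -7.23
Net east component: 20.99 mi.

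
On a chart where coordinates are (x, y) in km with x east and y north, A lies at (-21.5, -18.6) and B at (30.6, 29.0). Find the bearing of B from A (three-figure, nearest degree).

048°

Δeast = 30.6 − -21.5 = 52.10; Δnorth = 29.0 − -18.6 = 47.60.
Bearing = atan2(Δeast, Δnorth) mod 360° = 47.58° ≈ 048°.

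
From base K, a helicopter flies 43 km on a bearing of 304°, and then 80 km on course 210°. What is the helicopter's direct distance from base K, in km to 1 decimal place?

Leg 1 (304°, 43 km): east 43 sin 304° = -35.65, north 43 cos 304° = 24.05
Leg 2 (210°, 80 km): east 80 sin 210° = -40.00, north 80 cos 210° = -69.28
Net: -75.65 east, -45.24 north. Distance = √((-75.65)² + (-45.24)²) = 88.142 km.

88.1 km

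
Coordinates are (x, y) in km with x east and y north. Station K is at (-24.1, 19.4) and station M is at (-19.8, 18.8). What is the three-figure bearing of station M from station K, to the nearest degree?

098°

Δeast = -19.8 − -24.1 = 4.30; Δnorth = 18.8 − 19.4 = -0.60.
Bearing = atan2(Δeast, Δnorth) mod 360° = 97.94° ≈ 098°.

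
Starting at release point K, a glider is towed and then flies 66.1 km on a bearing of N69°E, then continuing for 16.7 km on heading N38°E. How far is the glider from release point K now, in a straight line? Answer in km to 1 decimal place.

80.9 km

Leg 1 (N69°E, 66.1 km): east 66.1 sin 69° = 61.71, north 66.1 cos 69° = 23.69
Leg 2 (N38°E, 16.7 km): east 16.7 sin 38° = 10.28, north 16.7 cos 38° = 13.16
Net: 71.99 east, 36.85 north. Distance = √((71.99)² + (36.85)²) = 80.873 km.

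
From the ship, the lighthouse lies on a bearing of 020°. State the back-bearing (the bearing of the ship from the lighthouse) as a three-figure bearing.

Back-bearing = 020° + 180° = 200°.

200°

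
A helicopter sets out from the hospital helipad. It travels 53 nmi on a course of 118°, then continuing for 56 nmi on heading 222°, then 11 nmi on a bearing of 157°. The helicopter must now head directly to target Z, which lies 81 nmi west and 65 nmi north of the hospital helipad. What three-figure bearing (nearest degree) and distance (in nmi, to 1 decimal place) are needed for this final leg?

326°, 170.3 nmi

Leg 1 (118°, 53 nmi): east 53 sin 118° = 46.80, north 53 cos 118° = -24.88
Leg 2 (222°, 56 nmi): east 56 sin 222° = -37.47, north 56 cos 222° = -41.62
Leg 3 (157°, 11 nmi): east 11 sin 157° = 4.30, north 11 cos 157° = -10.13
Current position: (13.62, -76.62). Target: (-81, 65). Remaining: Δeast = -94.62, Δnorth = 141.62.
Bearing = atan2(-94.62, 141.62) mod 360° = 326.25°; distance = √((-94.62)² + (141.62)²) = 170.325 nmi.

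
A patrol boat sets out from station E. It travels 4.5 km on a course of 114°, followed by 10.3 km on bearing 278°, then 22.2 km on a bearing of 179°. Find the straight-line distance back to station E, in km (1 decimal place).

23.3 km

Leg 1 (114°, 4.5 km): east 4.5 sin 114° = 4.11, north 4.5 cos 114° = -1.83
Leg 2 (278°, 10.3 km): east 10.3 sin 278° = -10.20, north 10.3 cos 278° = 1.43
Leg 3 (179°, 22.2 km): east 22.2 sin 179° = 0.39, north 22.2 cos 179° = -22.20
Net: -5.70 east, -22.59 north. Distance = √((-5.70)² + (-22.59)²) = 23.302 km.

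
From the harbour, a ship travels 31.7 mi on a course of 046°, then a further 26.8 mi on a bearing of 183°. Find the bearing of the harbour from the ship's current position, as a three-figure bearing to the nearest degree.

282°

Leg 1 (046°, 31.7 mi): east 31.7 sin 46° = 22.80, north 31.7 cos 46° = 22.02
Leg 2 (183°, 26.8 mi): east 26.8 sin 183° = -1.40, north 26.8 cos 183° = -26.76
Net displacement: 21.40 east, -4.74 north. Direction back to start is (-21.40, 4.74): bearing = atan2(-21.40, 4.74) mod 360° = 282.50° ≈ 282°.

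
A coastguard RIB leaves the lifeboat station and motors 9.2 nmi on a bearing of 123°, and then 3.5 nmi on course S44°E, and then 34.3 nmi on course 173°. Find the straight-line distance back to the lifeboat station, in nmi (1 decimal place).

44.0 nmi

Leg 1 (123°, 9.2 nmi): east 9.2 sin 123° = 7.72, north 9.2 cos 123° = -5.01
Leg 2 (S44°E, 3.5 nmi): east 3.5 sin 136° = 2.43, north 3.5 cos 136° = -2.52
Leg 3 (173°, 34.3 nmi): east 34.3 sin 173° = 4.18, north 34.3 cos 173° = -34.04
Net: 14.33 east, -41.57 north. Distance = √((14.33)² + (-41.57)²) = 43.972 nmi.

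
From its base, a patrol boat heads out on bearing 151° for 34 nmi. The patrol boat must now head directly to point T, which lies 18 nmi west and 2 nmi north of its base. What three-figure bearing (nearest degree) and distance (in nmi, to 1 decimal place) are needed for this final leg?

313°, 46.9 nmi

Leg 1 (151°, 34 nmi): east 34 sin 151° = 16.48, north 34 cos 151° = -29.74
Current position: (16.48, -29.74). Target: (-18, 2). Remaining: Δeast = -34.48, Δnorth = 31.74.
Bearing = atan2(-34.48, 31.74) mod 360° = 312.63°; distance = √((-34.48)² + (31.74)²) = 46.865 nmi.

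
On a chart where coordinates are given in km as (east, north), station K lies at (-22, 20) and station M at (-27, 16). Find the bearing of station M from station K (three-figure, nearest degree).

231°

Δeast = -27 − -22 = -5.00; Δnorth = 16 − 20 = -4.00.
Bearing = atan2(Δeast, Δnorth) mod 360° = 231.34° ≈ 231°.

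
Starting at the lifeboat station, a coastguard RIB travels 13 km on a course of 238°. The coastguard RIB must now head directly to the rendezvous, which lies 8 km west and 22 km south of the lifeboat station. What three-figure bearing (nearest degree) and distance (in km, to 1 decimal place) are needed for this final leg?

169°, 15.4 km

Leg 1 (238°, 13 km): east 13 sin 238° = -11.02, north 13 cos 238° = -6.89
Current position: (-11.02, -6.89). Target: (-8, -22). Remaining: Δeast = 3.02, Δnorth = -15.11.
Bearing = atan2(3.02, -15.11) mod 360° = 168.68°; distance = √((3.02)² + (-15.11)²) = 15.411 km.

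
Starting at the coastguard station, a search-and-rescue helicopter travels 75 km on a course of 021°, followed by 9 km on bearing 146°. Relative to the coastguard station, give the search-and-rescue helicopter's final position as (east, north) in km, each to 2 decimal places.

Leg 1 (021°, 75 km): east 75 sin 21° = 26.88, north 75 cos 21° = 70.02
Leg 2 (146°, 9 km): east 9 sin 146° = 5.03, north 9 cos 146° = -7.46
Summing: 31.91 km east, 62.56 km north → (31.91, 62.56).

(31.91, 62.56)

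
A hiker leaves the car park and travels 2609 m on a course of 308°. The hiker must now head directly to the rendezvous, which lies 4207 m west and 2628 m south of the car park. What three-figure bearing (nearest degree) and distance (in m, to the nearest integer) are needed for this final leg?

207°, 4749 m

Leg 1 (308°, 2609 m): east 2609 sin 308° = -2055.92, north 2609 cos 308° = 1606.26
Current position: (-2055.92, 1606.26). Target: (-4207, -2628). Remaining: Δeast = -2151.08, Δnorth = -4234.26.
Bearing = atan2(-2151.08, -4234.26) mod 360° = 206.93°; distance = √((-2151.08)² + (-4234.26)²) = 4749.327 m.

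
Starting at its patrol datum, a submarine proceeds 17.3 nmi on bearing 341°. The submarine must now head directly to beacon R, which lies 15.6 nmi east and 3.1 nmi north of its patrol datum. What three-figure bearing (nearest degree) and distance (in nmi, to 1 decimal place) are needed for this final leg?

Leg 1 (341°, 17.3 nmi): east 17.3 sin 341° = -5.63, north 17.3 cos 341° = 16.36
Current position: (-5.63, 16.36). Target: (15.6, 3.1). Remaining: Δeast = 21.23, Δnorth = -13.26.
Bearing = atan2(21.23, -13.26) mod 360° = 121.98°; distance = √((21.23)² + (-13.26)²) = 25.031 nmi.

122°, 25.0 nmi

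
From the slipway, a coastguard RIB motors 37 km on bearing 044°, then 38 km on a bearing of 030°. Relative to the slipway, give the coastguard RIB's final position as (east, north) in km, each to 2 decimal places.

(44.70, 59.52)

Leg 1 (044°, 37 km): east 37 sin 44° = 25.70, north 37 cos 44° = 26.62
Leg 2 (030°, 38 km): east 38 sin 30° = 19.00, north 38 cos 30° = 32.91
Summing: 44.70 km east, 59.52 km north → (44.70, 59.52).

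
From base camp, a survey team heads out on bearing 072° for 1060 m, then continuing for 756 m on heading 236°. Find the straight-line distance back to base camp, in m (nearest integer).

Leg 1 (072°, 1060 m): east 1060 sin 72° = 1008.12, north 1060 cos 72° = 327.56
Leg 2 (236°, 756 m): east 756 sin 236° = -626.75, north 756 cos 236° = -422.75
Net: 381.37 east, -95.19 north. Distance = √((381.37)² + (-95.19)²) = 393.068 m.

393 m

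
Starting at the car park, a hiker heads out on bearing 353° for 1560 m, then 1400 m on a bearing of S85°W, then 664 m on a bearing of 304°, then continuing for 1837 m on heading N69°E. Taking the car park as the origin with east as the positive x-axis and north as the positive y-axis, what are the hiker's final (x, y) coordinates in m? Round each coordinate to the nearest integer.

Leg 1 (353°, 1560 m): east 1560 sin 353° = -190.12, north 1560 cos 353° = 1548.37
Leg 2 (S85°W, 1400 m): east 1400 sin 265° = -1394.67, north 1400 cos 265° = -122.02
Leg 3 (304°, 664 m): east 664 sin 304° = -550.48, north 664 cos 304° = 371.30
Leg 4 (N69°E, 1837 m): east 1837 sin 69° = 1714.99, north 1837 cos 69° = 658.32
Summing: -420.28 m east, 2455.98 m north → (-420, 2456).

(-420, 2456)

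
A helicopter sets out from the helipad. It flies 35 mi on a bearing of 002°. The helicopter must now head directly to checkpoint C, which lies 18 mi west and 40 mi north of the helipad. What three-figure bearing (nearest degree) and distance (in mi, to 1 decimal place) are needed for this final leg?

Leg 1 (002°, 35 mi): east 35 sin 2° = 1.22, north 35 cos 2° = 34.98
Current position: (1.22, 34.98). Target: (-18, 40). Remaining: Δeast = -19.22, Δnorth = 5.02.
Bearing = atan2(-19.22, 5.02) mod 360° = 284.64°; distance = √((-19.22)² + (5.02)²) = 19.867 mi.

285°, 19.9 mi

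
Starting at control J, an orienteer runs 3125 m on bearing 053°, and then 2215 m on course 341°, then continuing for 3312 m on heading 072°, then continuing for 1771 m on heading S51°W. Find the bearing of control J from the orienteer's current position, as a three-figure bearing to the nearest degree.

222°

Leg 1 (053°, 3125 m): east 3125 sin 53° = 2495.74, north 3125 cos 53° = 1880.67
Leg 2 (341°, 2215 m): east 2215 sin 341° = -721.13, north 2215 cos 341° = 2094.32
Leg 3 (072°, 3312 m): east 3312 sin 72° = 3149.90, north 3312 cos 72° = 1023.46
Leg 4 (S51°W, 1771 m): east 1771 sin 231° = -1376.33, north 1771 cos 231° = -1114.53
Net displacement: 3548.18 east, 3883.93 north. Direction back to start is (-3548.18, -3883.93): bearing = atan2(-3548.18, -3883.93) mod 360° = 222.41° ≈ 222°.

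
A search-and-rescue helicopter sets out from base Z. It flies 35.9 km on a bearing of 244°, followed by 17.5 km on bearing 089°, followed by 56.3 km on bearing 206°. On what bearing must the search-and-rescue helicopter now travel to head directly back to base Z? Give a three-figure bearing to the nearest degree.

031°

Leg 1 (244°, 35.9 km): east 35.9 sin 244° = -32.27, north 35.9 cos 244° = -15.74
Leg 2 (089°, 17.5 km): east 17.5 sin 89° = 17.50, north 17.5 cos 89° = 0.31
Leg 3 (206°, 56.3 km): east 56.3 sin 206° = -24.68, north 56.3 cos 206° = -50.60
Net displacement: -39.45 east, -66.03 north. Direction back to start is (39.45, 66.03): bearing = atan2(39.45, 66.03) mod 360° = 30.85° ≈ 031°.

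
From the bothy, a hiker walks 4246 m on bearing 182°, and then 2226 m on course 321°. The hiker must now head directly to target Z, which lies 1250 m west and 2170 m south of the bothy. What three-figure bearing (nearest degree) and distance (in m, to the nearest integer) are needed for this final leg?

Leg 1 (182°, 4246 m): east 4246 sin 182° = -148.18, north 4246 cos 182° = -4243.41
Leg 2 (321°, 2226 m): east 2226 sin 321° = -1400.87, north 2226 cos 321° = 1729.93
Current position: (-1549.05, -2513.49). Target: (-1250, -2170). Remaining: Δeast = 299.05, Δnorth = 343.49.
Bearing = atan2(299.05, 343.49) mod 360° = 41.04°; distance = √((299.05)² + (343.49)²) = 455.427 m.

041°, 455 m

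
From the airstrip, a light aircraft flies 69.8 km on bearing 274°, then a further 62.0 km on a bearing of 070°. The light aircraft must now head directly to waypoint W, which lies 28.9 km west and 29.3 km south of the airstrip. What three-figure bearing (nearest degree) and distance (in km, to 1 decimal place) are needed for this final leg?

Leg 1 (274°, 69.8 km): east 69.8 sin 274° = -69.63, north 69.8 cos 274° = 4.87
Leg 2 (070°, 62.0 km): east 62.0 sin 70° = 58.26, north 62.0 cos 70° = 21.21
Current position: (-11.37, 26.07). Target: (-28.9, -29.3). Remaining: Δeast = -17.53, Δnorth = -55.37.
Bearing = atan2(-17.53, -55.37) mod 360° = 197.57°; distance = √((-17.53)² + (-55.37)²) = 58.083 km.

198°, 58.1 km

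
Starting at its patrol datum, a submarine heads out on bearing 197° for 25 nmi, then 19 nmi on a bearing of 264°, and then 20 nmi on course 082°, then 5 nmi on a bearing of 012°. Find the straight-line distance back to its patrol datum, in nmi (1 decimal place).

19.0 nmi

Leg 1 (197°, 25 nmi): east 25 sin 197° = -7.31, north 25 cos 197° = -23.91
Leg 2 (264°, 19 nmi): east 19 sin 264° = -18.90, north 19 cos 264° = -1.99
Leg 3 (082°, 20 nmi): east 20 sin 82° = 19.81, north 20 cos 82° = 2.78
Leg 4 (012°, 5 nmi): east 5 sin 12° = 1.04, north 5 cos 12° = 4.89
Net: -5.36 east, -18.22 north. Distance = √((-5.36)² + (-18.22)²) = 18.992 nmi.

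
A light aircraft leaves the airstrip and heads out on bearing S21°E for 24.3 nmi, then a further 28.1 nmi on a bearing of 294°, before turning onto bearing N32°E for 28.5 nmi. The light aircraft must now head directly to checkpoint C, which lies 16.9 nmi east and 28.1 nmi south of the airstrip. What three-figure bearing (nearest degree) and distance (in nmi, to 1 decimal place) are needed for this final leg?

155°, 45.1 nmi

Leg 1 (S21°E, 24.3 nmi): east 24.3 sin 159° = 8.71, north 24.3 cos 159° = -22.69
Leg 2 (294°, 28.1 nmi): east 28.1 sin 294° = -25.67, north 28.1 cos 294° = 11.43
Leg 3 (N32°E, 28.5 nmi): east 28.5 sin 32° = 15.10, north 28.5 cos 32° = 24.17
Current position: (-1.86, 12.91). Target: (16.9, -28.1). Remaining: Δeast = 18.76, Δnorth = -41.01.
Bearing = atan2(18.76, -41.01) mod 360° = 155.42°; distance = √((18.76)² + (-41.01)²) = 45.099 nmi.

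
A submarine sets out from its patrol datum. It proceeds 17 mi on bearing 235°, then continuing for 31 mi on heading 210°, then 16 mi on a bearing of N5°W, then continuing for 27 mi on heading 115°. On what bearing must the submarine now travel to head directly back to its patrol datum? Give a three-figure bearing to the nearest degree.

011°

Leg 1 (235°, 17 mi): east 17 sin 235° = -13.93, north 17 cos 235° = -9.75
Leg 2 (210°, 31 mi): east 31 sin 210° = -15.50, north 31 cos 210° = -26.85
Leg 3 (N5°W, 16 mi): east 16 sin 355° = -1.39, north 16 cos 355° = 15.94
Leg 4 (115°, 27 mi): east 27 sin 115° = 24.47, north 27 cos 115° = -11.41
Net displacement: -6.35 east, -32.07 north. Direction back to start is (6.35, 32.07): bearing = atan2(6.35, 32.07) mod 360° = 11.20° ≈ 011°.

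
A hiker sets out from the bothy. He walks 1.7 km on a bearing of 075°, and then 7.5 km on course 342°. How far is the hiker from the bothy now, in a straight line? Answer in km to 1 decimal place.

Leg 1 (075°, 1.7 km): east 1.7 sin 75° = 1.64, north 1.7 cos 75° = 0.44
Leg 2 (342°, 7.5 km): east 7.5 sin 342° = -2.32, north 7.5 cos 342° = 7.13
Net: -0.68 east, 7.57 north. Distance = √((-0.68)² + (7.57)²) = 7.603 km.

7.6 km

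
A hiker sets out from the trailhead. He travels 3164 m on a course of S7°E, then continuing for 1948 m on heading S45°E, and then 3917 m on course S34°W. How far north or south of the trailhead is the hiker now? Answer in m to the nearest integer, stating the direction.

Leg 1 (S7°E, 3164 m): east 3164 sin 173° = 385.59, north 3164 cos 173° = -3140.42
Leg 2 (S45°E, 1948 m): east 1948 sin 135° = 1377.44, north 1948 cos 135° = -1377.44
Leg 3 (S34°W, 3917 m): east 3917 sin 214° = -2190.36, north 3917 cos 214° = -3247.34
Net north component: -7765.20 m.

7765 m south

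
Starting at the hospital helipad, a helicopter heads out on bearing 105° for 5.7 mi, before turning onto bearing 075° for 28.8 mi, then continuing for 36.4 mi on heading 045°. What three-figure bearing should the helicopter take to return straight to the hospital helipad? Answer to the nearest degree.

242°

Leg 1 (105°, 5.7 mi): east 5.7 sin 105° = 5.51, north 5.7 cos 105° = -1.48
Leg 2 (075°, 28.8 mi): east 28.8 sin 75° = 27.82, north 28.8 cos 75° = 7.45
Leg 3 (045°, 36.4 mi): east 36.4 sin 45° = 25.74, north 36.4 cos 45° = 25.74
Net displacement: 59.06 east, 31.72 north. Direction back to start is (-59.06, -31.72): bearing = atan2(-59.06, -31.72) mod 360° = 241.76° ≈ 242°.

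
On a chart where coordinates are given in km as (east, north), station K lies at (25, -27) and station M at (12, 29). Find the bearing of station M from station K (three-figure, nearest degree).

347°

Δeast = 12 − 25 = -13.00; Δnorth = 29 − -27 = 56.00.
Bearing = atan2(Δeast, Δnorth) mod 360° = 346.93° ≈ 347°.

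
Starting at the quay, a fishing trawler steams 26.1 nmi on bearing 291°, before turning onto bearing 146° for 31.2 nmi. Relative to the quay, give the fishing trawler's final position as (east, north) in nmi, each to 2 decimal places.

Leg 1 (291°, 26.1 nmi): east 26.1 sin 291° = -24.37, north 26.1 cos 291° = 9.35
Leg 2 (146°, 31.2 nmi): east 31.2 sin 146° = 17.45, north 31.2 cos 146° = -25.87
Summing: -6.92 nmi east, -16.51 nmi north → (-6.92, -16.51).

(-6.92, -16.51)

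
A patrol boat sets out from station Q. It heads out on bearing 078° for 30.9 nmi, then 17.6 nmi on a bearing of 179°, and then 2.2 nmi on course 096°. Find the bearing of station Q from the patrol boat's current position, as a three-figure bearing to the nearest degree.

289°

Leg 1 (078°, 30.9 nmi): east 30.9 sin 78° = 30.22, north 30.9 cos 78° = 6.42
Leg 2 (179°, 17.6 nmi): east 17.6 sin 179° = 0.31, north 17.6 cos 179° = -17.60
Leg 3 (096°, 2.2 nmi): east 2.2 sin 96° = 2.19, north 2.2 cos 96° = -0.23
Net displacement: 32.72 east, -11.40 north. Direction back to start is (-32.72, 11.40): bearing = atan2(-32.72, 11.40) mod 360° = 289.21° ≈ 289°.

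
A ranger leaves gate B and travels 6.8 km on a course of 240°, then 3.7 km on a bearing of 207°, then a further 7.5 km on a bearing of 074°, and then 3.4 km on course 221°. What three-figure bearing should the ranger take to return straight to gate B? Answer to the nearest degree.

020°

Leg 1 (240°, 6.8 km): east 6.8 sin 240° = -5.89, north 6.8 cos 240° = -3.40
Leg 2 (207°, 3.7 km): east 3.7 sin 207° = -1.68, north 3.7 cos 207° = -3.30
Leg 3 (074°, 7.5 km): east 7.5 sin 74° = 7.21, north 7.5 cos 74° = 2.07
Leg 4 (221°, 3.4 km): east 3.4 sin 221° = -2.23, north 3.4 cos 221° = -2.57
Net displacement: -2.59 east, -7.20 north. Direction back to start is (2.59, 7.20): bearing = atan2(2.59, 7.20) mod 360° = 19.80° ≈ 020°.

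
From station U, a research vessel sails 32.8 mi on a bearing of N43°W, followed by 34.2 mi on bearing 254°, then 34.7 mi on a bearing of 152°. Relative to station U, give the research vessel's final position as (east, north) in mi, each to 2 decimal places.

(-38.95, -16.08)

Leg 1 (N43°W, 32.8 mi): east 32.8 sin 317° = -22.37, north 32.8 cos 317° = 23.99
Leg 2 (254°, 34.2 mi): east 34.2 sin 254° = -32.88, north 34.2 cos 254° = -9.43
Leg 3 (152°, 34.7 mi): east 34.7 sin 152° = 16.29, north 34.7 cos 152° = -30.64
Summing: -38.95 mi east, -16.08 mi north → (-38.95, -16.08).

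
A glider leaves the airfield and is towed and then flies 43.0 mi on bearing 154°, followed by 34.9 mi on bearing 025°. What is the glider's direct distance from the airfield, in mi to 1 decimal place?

34.3 mi

Leg 1 (154°, 43.0 mi): east 43.0 sin 154° = 18.85, north 43.0 cos 154° = -38.65
Leg 2 (025°, 34.9 mi): east 34.9 sin 25° = 14.75, north 34.9 cos 25° = 31.63
Net: 33.60 east, -7.02 north. Distance = √((33.60)² + (-7.02)²) = 34.324 mi.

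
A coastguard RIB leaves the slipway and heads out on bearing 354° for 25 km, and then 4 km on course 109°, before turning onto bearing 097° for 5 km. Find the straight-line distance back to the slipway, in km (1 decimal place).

Leg 1 (354°, 25 km): east 25 sin 354° = -2.61, north 25 cos 354° = 24.86
Leg 2 (109°, 4 km): east 4 sin 109° = 3.78, north 4 cos 109° = -1.30
Leg 3 (097°, 5 km): east 5 sin 97° = 4.96, north 5 cos 97° = -0.61
Net: 6.13 east, 22.95 north. Distance = √((6.13)² + (22.95)²) = 23.756 km.

23.8 km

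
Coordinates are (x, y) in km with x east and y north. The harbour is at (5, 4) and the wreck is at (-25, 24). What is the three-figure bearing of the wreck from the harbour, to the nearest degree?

304°

Δeast = -25 − 5 = -30.00; Δnorth = 24 − 4 = 20.00.
Bearing = atan2(Δeast, Δnorth) mod 360° = 303.69° ≈ 304°.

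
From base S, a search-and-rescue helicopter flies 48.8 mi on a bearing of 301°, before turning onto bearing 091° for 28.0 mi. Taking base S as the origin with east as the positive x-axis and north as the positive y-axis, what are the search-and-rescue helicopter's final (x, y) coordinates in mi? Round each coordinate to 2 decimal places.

(-13.83, 24.65)

Leg 1 (301°, 48.8 mi): east 48.8 sin 301° = -41.83, north 48.8 cos 301° = 25.13
Leg 2 (091°, 28.0 mi): east 28.0 sin 91° = 28.00, north 28.0 cos 91° = -0.49
Summing: -13.83 mi east, 24.65 mi north → (-13.83, 24.65).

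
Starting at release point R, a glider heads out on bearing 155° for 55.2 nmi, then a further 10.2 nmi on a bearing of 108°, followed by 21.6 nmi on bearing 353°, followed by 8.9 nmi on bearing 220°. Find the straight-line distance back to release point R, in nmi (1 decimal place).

45.8 nmi

Leg 1 (155°, 55.2 nmi): east 55.2 sin 155° = 23.33, north 55.2 cos 155° = -50.03
Leg 2 (108°, 10.2 nmi): east 10.2 sin 108° = 9.70, north 10.2 cos 108° = -3.15
Leg 3 (353°, 21.6 nmi): east 21.6 sin 353° = -2.63, north 21.6 cos 353° = 21.44
Leg 4 (220°, 8.9 nmi): east 8.9 sin 220° = -5.72, north 8.9 cos 220° = -6.82
Net: 24.68 east, -38.56 north. Distance = √((24.68)² + (-38.56)²) = 45.779 nmi.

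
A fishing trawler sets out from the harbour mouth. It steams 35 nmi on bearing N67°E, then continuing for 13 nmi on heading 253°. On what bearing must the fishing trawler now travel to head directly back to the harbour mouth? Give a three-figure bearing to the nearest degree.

243°

Leg 1 (N67°E, 35 nmi): east 35 sin 67° = 32.22, north 35 cos 67° = 13.68
Leg 2 (253°, 13 nmi): east 13 sin 253° = -12.43, north 13 cos 253° = -3.80
Net displacement: 19.79 east, 9.87 north. Direction back to start is (-19.79, -9.87): bearing = atan2(-19.79, -9.87) mod 360° = 243.48° ≈ 243°.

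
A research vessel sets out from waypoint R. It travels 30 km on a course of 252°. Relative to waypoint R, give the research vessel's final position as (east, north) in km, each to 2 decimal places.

Leg 1 (252°, 30 km): east 30 sin 252° = -28.53, north 30 cos 252° = -9.27
Summing: -28.53 km east, -9.27 km north → (-28.53, -9.27).

(-28.53, -9.27)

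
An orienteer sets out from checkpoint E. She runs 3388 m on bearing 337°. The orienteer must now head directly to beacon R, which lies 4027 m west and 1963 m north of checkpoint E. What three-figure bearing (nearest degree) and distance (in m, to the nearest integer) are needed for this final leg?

247°, 2940 m

Leg 1 (337°, 3388 m): east 3388 sin 337° = -1323.80, north 3388 cos 337° = 3118.67
Current position: (-1323.80, 3118.67). Target: (-4027, 1963). Remaining: Δeast = -2703.20, Δnorth = -1155.67.
Bearing = atan2(-2703.20, -1155.67) mod 360° = 246.85°; distance = √((-2703.20)² + (-1155.67)²) = 2939.878 m.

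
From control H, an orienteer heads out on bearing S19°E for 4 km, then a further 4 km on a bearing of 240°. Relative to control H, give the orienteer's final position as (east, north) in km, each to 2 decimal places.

Leg 1 (S19°E, 4 km): east 4 sin 161° = 1.30, north 4 cos 161° = -3.78
Leg 2 (240°, 4 km): east 4 sin 240° = -3.46, north 4 cos 240° = -2.00
Summing: -2.16 km east, -5.78 km north → (-2.16, -5.78).

(-2.16, -5.78)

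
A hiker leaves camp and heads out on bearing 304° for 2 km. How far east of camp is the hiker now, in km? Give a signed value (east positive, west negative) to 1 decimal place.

-1.7 km

Leg 1 (304°, 2 km): east 2 sin 304° = -1.66, north 2 cos 304° = 1.12
Net east component: -1.66 km.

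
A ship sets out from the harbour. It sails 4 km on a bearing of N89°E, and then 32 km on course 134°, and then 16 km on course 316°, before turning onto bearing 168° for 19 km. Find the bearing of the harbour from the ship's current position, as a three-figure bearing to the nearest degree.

326°

Leg 1 (N89°E, 4 km): east 4 sin 89° = 4.00, north 4 cos 89° = 0.07
Leg 2 (134°, 32 km): east 32 sin 134° = 23.02, north 32 cos 134° = -22.23
Leg 3 (316°, 16 km): east 16 sin 316° = -11.11, north 16 cos 316° = 11.51
Leg 4 (168°, 19 km): east 19 sin 168° = 3.95, north 19 cos 168° = -18.58
Net displacement: 19.85 east, -29.23 north. Direction back to start is (-19.85, 29.23): bearing = atan2(-19.85, 29.23) mod 360° = 325.82° ≈ 326°.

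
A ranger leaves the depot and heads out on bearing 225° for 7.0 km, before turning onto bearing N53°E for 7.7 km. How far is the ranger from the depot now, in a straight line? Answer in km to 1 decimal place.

1.2 km

Leg 1 (225°, 7.0 km): east 7.0 sin 225° = -4.95, north 7.0 cos 225° = -4.95
Leg 2 (N53°E, 7.7 km): east 7.7 sin 53° = 6.15, north 7.7 cos 53° = 4.63
Net: 1.20 east, -0.32 north. Distance = √((1.20)² + (-0.32)²) = 1.241 km.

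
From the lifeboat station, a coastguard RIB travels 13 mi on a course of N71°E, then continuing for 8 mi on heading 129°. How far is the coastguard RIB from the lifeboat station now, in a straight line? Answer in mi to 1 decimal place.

18.5 mi

Leg 1 (N71°E, 13 mi): east 13 sin 71° = 12.29, north 13 cos 71° = 4.23
Leg 2 (129°, 8 mi): east 8 sin 129° = 6.22, north 8 cos 129° = -5.03
Net: 18.51 east, -0.80 north. Distance = √((18.51)² + (-0.80)²) = 18.526 mi.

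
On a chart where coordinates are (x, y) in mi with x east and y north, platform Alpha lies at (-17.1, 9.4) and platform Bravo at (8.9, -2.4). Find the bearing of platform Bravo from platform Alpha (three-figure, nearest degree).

Δeast = 8.9 − -17.1 = 26.00; Δnorth = -2.4 − 9.4 = -11.80.
Bearing = atan2(Δeast, Δnorth) mod 360° = 114.41° ≈ 114°.

114°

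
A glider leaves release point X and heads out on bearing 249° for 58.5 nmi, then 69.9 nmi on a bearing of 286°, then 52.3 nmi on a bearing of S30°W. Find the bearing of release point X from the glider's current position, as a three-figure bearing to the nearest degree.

Leg 1 (249°, 58.5 nmi): east 58.5 sin 249° = -54.61, north 58.5 cos 249° = -20.96
Leg 2 (286°, 69.9 nmi): east 69.9 sin 286° = -67.19, north 69.9 cos 286° = 19.27
Leg 3 (S30°W, 52.3 nmi): east 52.3 sin 210° = -26.15, north 52.3 cos 210° = -45.29
Net displacement: -147.96 east, -46.99 north. Direction back to start is (147.96, 46.99): bearing = atan2(147.96, 46.99) mod 360° = 72.38° ≈ 072°.

072°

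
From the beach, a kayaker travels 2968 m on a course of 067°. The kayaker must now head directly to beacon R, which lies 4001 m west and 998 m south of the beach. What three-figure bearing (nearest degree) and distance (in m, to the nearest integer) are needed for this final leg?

252°, 7070 m

Leg 1 (067°, 2968 m): east 2968 sin 67° = 2732.06, north 2968 cos 67° = 1159.69
Current position: (2732.06, 1159.69). Target: (-4001, -998). Remaining: Δeast = -6733.06, Δnorth = -2157.69.
Bearing = atan2(-6733.06, -2157.69) mod 360° = 252.23°; distance = √((-6733.06)² + (-2157.69)²) = 7070.340 m.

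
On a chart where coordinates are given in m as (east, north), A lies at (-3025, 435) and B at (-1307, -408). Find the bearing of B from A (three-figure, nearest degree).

Δeast = -1307 − -3025 = 1718.00; Δnorth = -408 − 435 = -843.00.
Bearing = atan2(Δeast, Δnorth) mod 360° = 116.14° ≈ 116°.

116°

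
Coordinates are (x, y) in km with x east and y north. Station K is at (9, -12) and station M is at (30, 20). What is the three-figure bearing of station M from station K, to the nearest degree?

033°

Δeast = 30 − 9 = 21.00; Δnorth = 20 − -12 = 32.00.
Bearing = atan2(Δeast, Δnorth) mod 360° = 33.27° ≈ 033°.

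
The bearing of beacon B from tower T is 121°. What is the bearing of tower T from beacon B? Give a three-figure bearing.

Back-bearing = 121° + 180° = 301°.

301°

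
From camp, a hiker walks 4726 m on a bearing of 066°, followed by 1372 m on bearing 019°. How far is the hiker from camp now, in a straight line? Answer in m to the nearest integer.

Leg 1 (066°, 4726 m): east 4726 sin 66° = 4317.42, north 4726 cos 66° = 1922.24
Leg 2 (019°, 1372 m): east 1372 sin 19° = 446.68, north 1372 cos 19° = 1297.25
Net: 4764.10 east, 3219.49 north. Distance = √((4764.10)² + (3219.49)²) = 5749.932 m.

5750 m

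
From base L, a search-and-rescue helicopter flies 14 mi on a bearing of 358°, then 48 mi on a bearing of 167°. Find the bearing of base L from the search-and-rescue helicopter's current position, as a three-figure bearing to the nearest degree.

343°

Leg 1 (358°, 14 mi): east 14 sin 358° = -0.49, north 14 cos 358° = 13.99
Leg 2 (167°, 48 mi): east 48 sin 167° = 10.80, north 48 cos 167° = -46.77
Net displacement: 10.31 east, -32.78 north. Direction back to start is (-10.31, 32.78): bearing = atan2(-10.31, 32.78) mod 360° = 342.54° ≈ 343°.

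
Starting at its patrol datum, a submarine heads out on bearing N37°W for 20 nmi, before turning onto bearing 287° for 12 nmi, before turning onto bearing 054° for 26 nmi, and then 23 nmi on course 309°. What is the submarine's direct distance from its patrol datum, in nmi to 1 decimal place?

Leg 1 (N37°W, 20 nmi): east 20 sin 323° = -12.04, north 20 cos 323° = 15.97
Leg 2 (287°, 12 nmi): east 12 sin 287° = -11.48, north 12 cos 287° = 3.51
Leg 3 (054°, 26 nmi): east 26 sin 54° = 21.03, north 26 cos 54° = 15.28
Leg 4 (309°, 23 nmi): east 23 sin 309° = -17.87, north 23 cos 309° = 14.47
Net: -20.35 east, 49.24 north. Distance = √((-20.35)² + (49.24)²) = 53.278 nmi.

53.3 nmi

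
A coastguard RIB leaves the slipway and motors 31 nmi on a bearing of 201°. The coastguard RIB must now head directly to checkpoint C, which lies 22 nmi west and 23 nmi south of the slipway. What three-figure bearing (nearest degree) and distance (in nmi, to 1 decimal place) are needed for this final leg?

Leg 1 (201°, 31 nmi): east 31 sin 201° = -11.11, north 31 cos 201° = -28.94
Current position: (-11.11, -28.94). Target: (-22, -23). Remaining: Δeast = -10.89, Δnorth = 5.94.
Bearing = atan2(-10.89, 5.94) mod 360° = 298.61°; distance = √((-10.89)² + (5.94)²) = 12.406 nmi.

299°, 12.4 nmi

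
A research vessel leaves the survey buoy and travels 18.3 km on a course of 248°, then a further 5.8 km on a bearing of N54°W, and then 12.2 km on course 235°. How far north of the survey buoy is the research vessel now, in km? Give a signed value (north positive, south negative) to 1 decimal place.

-10.4 km

Leg 1 (248°, 18.3 km): east 18.3 sin 248° = -16.97, north 18.3 cos 248° = -6.86
Leg 2 (N54°W, 5.8 km): east 5.8 sin 306° = -4.69, north 5.8 cos 306° = 3.41
Leg 3 (235°, 12.2 km): east 12.2 sin 235° = -9.99, north 12.2 cos 235° = -7.00
Net north component: -10.44 km.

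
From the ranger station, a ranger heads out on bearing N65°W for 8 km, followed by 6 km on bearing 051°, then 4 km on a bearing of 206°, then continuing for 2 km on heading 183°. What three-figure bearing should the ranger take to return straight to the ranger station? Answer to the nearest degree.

109°

Leg 1 (N65°W, 8 km): east 8 sin 295° = -7.25, north 8 cos 295° = 3.38
Leg 2 (051°, 6 km): east 6 sin 51° = 4.66, north 6 cos 51° = 3.78
Leg 3 (206°, 4 km): east 4 sin 206° = -1.75, north 4 cos 206° = -3.60
Leg 4 (183°, 2 km): east 2 sin 183° = -0.10, north 2 cos 183° = -2.00
Net displacement: -4.45 east, 1.56 north. Direction back to start is (4.45, -1.56): bearing = atan2(4.45, -1.56) mod 360° = 109.39° ≈ 109°.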